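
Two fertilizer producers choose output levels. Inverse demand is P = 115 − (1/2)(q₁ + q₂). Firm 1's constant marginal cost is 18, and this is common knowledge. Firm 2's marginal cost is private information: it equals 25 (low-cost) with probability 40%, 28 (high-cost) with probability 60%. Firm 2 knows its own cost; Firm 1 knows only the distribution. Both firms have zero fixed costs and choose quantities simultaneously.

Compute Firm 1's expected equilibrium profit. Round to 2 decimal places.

2487.48

Firm 2 with cost c maximizes (115 − (1/2)(q₁+q₂) − c)·q₂, giving q₂(c) = (115 − c − (1/2)q₁).
E[c₂] = 0.4·25 + 0.6·28 = 26.8
Firm 1's FOC against E[q₂] yields q₁ = (115 − 2·18 + E[c₂])/(3/2) = (115 − 36 + 26.8)/(3/2) = 70.5333.
E[P] = 115 − (1/2)·(q₁ + E[q₂]) = 53.2667; Firm 1's expected profit = (E[P] − 18)·q₁ = (53.2667 − 18)·70.5333 = 2487.48.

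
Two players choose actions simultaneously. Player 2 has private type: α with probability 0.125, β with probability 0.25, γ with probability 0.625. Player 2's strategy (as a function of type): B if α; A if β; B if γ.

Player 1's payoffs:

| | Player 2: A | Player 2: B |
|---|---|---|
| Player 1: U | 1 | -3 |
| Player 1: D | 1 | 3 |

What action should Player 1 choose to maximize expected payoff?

D

Compute Player 1's expected payoff for each action, taking the expectation over Player 2's type.
E[U] = 0.125·(-3) + 0.25·(1) + 0.625·(-3) = -2
E[D] = 0.125·(3) + 0.25·(1) + 0.625·(3) = 2.5
Best response: D (2.5 is the largest).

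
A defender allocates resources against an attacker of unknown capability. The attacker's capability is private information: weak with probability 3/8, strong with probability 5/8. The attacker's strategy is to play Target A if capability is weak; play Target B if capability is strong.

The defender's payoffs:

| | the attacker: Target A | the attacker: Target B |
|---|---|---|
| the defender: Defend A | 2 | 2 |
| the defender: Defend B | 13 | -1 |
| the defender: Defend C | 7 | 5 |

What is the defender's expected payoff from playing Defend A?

Take the expectation over the attacker's capability, weighting each type's action by its prior probability.
E[Defend A] = 3/8·2 + 5/8·2 = 3/4 + 5/4 = 2

2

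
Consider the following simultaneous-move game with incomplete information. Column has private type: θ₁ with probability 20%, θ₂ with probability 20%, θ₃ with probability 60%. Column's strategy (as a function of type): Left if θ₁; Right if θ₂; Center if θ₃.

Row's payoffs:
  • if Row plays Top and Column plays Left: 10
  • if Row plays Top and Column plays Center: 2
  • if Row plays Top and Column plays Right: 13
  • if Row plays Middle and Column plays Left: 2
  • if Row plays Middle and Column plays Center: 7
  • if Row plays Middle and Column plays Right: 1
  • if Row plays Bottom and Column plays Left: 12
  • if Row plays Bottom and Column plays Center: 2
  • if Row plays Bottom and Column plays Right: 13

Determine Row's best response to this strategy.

Bottom

E[Top] = 0.2·(10) + 0.2·(13) + 0.6·(2) = 5.8
E[Middle] = 0.2·(2) + 0.2·(1) + 0.6·(7) = 4.8
E[Bottom] = 0.2·(12) + 0.2·(13) + 0.6·(2) = 6.2
Best response: Bottom (6.2 is the largest).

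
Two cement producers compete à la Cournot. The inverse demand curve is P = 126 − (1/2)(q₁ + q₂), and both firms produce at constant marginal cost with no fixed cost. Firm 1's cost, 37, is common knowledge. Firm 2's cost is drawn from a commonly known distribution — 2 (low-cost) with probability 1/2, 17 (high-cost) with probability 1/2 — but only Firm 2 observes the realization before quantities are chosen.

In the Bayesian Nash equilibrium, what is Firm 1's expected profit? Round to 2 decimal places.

Type-c best response for Firm 2: q₂(c) = (126 − c) − q₁/2.
Firm 1 maximizes expected profit; its first-order condition is 126 − q₁ − (1/2)E[q₂] − 37 = 0.
Substituting E[q₂] and solving: E[c₂] = 9.5, so q₁ = (126 − 2·37 + 9.5)/(3/2) = 41.
E[P] = 126 − (1/2)·(q₁ + E[q₂]) = 57.5; Firm 1's expected profit = (E[P] − 37)·q₁ = (57.5 − 37)·41 = 840.5.

840.50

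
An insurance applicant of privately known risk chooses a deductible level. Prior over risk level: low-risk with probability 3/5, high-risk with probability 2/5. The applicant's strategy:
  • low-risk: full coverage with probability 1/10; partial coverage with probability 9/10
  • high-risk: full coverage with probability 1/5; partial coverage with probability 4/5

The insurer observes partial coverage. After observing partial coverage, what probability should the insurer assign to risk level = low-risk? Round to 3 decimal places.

0.628

Apply Bayes' rule using the sender's strategy as the likelihood.
P(partial coverage) = (3/5)·(9/10) + (2/5)·(4/5) = 43/50
P(low-risk | partial coverage) = ((3/5)·(9/10)) / (43/50) = (27/50) / (43/50) = 27/43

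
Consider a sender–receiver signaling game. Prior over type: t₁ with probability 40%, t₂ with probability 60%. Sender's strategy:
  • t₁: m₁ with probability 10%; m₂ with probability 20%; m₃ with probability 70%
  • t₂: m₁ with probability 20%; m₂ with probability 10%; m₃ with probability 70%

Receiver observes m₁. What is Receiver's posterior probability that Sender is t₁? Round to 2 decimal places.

P(m₁) = 0.4·0.1 + 0.6·0.2 = 0.16
P(t₁ | m₁) = (0.4·0.1) / 0.16 = 0.04 / 0.16 = 0.25

0.25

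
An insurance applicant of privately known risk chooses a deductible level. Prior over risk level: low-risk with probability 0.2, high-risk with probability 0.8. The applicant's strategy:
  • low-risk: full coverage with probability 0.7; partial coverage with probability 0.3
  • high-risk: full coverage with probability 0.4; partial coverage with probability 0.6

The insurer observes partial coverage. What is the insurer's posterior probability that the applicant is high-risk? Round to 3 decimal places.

P(partial coverage) = 0.2·0.3 + 0.8·0.6 = 0.54
P(high-risk | partial coverage) = (0.8·0.6) / 0.54 = 0.48 / 0.54 = 0.888889

0.889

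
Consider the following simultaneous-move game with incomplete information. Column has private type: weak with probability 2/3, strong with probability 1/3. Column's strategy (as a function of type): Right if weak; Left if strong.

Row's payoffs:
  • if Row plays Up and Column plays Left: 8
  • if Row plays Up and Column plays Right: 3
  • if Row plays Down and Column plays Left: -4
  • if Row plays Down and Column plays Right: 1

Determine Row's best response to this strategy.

Up

E[Up] = 2/3·(3) + 1/3·(8) = 14/3
E[Down] = 2/3·(1) + 1/3·(-4) = -2/3
Best response: Up (14/3 is the largest).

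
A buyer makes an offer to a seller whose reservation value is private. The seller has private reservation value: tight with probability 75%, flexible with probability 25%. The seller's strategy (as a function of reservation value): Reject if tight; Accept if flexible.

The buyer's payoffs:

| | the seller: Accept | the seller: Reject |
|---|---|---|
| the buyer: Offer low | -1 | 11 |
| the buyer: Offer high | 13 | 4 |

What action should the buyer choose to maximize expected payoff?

Offer low

E[Offer low] = 0.75·(11) + 0.25·(-1) = 8
E[Offer high] = 0.75·(4) + 0.25·(13) = 6.25
Best response: Offer low (8 is the largest).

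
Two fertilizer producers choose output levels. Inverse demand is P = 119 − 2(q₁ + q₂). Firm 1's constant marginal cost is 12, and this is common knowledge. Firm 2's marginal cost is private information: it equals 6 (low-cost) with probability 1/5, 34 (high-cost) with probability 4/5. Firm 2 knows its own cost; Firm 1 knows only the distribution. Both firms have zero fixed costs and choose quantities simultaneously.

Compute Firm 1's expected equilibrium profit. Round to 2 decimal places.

845.98

Type-c best response for Firm 2: q₂(c) = (119 − c)/4 − q₁/2.
Firm 1 maximizes expected profit; its first-order condition is 119 − 4q₁ − 2E[q₂] − 12 = 0.
Substituting E[q₂] and solving: E[c₂] = 28.4, so q₁ = (119 − 2·12 + 28.4)/6 = 20.5667.
E[P] = 119 − 2·(q₁ + E[q₂]) = 53.1333; Firm 1's expected profit = (E[P] − 12)·q₁ = (53.1333 − 12)·20.5667 = 845.976.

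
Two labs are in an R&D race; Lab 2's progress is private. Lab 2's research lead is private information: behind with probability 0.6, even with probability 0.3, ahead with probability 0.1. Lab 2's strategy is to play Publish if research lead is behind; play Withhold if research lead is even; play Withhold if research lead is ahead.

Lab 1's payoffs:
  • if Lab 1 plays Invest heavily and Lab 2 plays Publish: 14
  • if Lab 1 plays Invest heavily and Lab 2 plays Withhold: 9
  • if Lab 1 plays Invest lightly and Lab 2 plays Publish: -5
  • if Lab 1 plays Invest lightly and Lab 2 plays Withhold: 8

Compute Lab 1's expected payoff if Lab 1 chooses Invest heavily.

Take the expectation over Lab 2's research lead, weighting each type's action by its prior probability.
E[Invest heavily] = 0.6·14 + 0.3·9 + 0.1·9 = 8.4 + 2.7 + 0.9 = 12

12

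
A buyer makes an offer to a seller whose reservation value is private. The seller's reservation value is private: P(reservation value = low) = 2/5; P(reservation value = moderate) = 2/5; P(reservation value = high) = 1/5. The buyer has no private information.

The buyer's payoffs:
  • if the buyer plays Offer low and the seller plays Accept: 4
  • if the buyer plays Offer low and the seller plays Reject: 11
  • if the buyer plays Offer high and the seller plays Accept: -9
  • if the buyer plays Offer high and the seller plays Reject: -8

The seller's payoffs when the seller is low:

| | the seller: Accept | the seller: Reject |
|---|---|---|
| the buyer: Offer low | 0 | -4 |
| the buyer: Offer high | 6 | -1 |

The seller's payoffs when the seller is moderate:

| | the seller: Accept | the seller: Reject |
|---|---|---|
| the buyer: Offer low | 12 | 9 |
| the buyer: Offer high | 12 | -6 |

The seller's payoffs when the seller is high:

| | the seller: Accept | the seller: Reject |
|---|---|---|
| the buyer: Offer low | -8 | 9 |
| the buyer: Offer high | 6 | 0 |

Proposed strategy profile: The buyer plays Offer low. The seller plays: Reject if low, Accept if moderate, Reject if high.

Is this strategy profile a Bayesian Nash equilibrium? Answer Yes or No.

No

The buyer plays Offer low: E[Offer low] = 2/5·(11) + 2/5·(4) + 1/5·(11) = 41/5; E[Offer high] = -42/5. Best-responding. ✓
The seller (reservation value low), facing Offer low: Accept gives 0, Reject gives -4. Proposed Reject is not best — profitable deviation exists. ✗
The seller (reservation value moderate), facing Offer low: Accept gives 12, Reject gives 9. Proposed Accept is best. ✓
The seller (reservation value high), facing Offer low: Accept gives -8, Reject gives 9. Proposed Reject is best. ✓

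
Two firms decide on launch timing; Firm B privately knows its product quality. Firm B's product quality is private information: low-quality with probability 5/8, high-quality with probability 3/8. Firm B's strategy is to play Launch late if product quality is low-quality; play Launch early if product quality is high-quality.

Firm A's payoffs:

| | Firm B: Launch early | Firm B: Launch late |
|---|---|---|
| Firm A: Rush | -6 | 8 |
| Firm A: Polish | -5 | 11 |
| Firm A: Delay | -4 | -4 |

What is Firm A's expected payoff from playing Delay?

-4

E[Delay] = 5/8·(-4) + 3/8·(-4) = (-5/2) + (-3/2) = -4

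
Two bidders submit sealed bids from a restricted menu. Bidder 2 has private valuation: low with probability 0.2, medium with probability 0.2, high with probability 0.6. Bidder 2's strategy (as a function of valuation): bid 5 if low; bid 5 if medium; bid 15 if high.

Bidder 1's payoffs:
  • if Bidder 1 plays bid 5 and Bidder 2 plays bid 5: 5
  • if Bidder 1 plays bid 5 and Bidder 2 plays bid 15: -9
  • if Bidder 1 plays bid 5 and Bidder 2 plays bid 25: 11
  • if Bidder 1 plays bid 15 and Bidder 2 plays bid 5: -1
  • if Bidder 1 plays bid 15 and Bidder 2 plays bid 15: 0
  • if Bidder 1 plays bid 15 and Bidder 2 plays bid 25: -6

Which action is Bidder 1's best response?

E[bid 5] = 0.2·(5) + 0.2·(5) + 0.6·(-9) = -3.4
E[bid 15] = 0.2·(-1) + 0.2·(-1) + 0.6·(0) = -0.4
Best response: bid 15 (-0.4 is the largest).

bid 15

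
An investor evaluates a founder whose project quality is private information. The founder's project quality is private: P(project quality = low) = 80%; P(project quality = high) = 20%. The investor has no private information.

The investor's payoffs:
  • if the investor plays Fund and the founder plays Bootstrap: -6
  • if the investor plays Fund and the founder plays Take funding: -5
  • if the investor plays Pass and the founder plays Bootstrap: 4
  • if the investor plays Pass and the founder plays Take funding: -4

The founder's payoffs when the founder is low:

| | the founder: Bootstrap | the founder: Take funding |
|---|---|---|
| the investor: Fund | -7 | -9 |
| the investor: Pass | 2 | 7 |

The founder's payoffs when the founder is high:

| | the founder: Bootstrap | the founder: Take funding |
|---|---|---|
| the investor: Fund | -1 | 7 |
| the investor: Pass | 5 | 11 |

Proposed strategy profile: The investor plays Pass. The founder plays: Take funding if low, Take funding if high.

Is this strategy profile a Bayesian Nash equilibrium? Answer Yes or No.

Yes

A profile is a BNE iff every type of every player is best-responding given beliefs about the other side.
The investor plays Pass: E[Pass] = 0.8·(-4) + 0.2·(-4) = -4; E[Fund] = -5. Best-responding. ✓
The founder (project quality low), facing Pass: Bootstrap gives 2, Take funding gives 7. Proposed Take funding is best. ✓
The founder (project quality high), facing Pass: Bootstrap gives 5, Take funding gives 11. Proposed Take funding is best. ✓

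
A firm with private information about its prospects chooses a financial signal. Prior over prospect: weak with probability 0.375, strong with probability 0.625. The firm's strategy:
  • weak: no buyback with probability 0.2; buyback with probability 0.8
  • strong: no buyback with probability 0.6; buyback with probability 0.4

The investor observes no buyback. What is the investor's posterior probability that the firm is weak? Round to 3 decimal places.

Apply Bayes' rule using the sender's strategy as the likelihood.
P(no buyback) = 0.375·0.2 + 0.625·0.6 = 0.45
P(weak | no buyback) = (0.375·0.2) / 0.45 = 0.075 / 0.45 = 0.166667

0.167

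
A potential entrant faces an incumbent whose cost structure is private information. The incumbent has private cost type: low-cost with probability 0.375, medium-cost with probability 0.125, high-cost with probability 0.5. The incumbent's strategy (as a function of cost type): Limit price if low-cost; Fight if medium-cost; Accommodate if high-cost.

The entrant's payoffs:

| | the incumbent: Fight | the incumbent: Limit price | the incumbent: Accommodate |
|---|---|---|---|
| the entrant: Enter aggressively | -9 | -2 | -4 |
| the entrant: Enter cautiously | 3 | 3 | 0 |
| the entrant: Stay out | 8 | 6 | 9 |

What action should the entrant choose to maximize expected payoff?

Compute the entrant's expected payoff for each action, taking the expectation over the incumbent's type.
E[Enter aggressively] = 0.375·(-2) + 0.125·(-9) + 0.5·(-4) = -3.875
E[Enter cautiously] = 0.375·(3) + 0.125·(3) + 0.5·(0) = 1.5
E[Stay out] = 0.375·(6) + 0.125·(8) + 0.5·(9) = 7.75
Best response: Stay out (7.75 is the largest).

Stay out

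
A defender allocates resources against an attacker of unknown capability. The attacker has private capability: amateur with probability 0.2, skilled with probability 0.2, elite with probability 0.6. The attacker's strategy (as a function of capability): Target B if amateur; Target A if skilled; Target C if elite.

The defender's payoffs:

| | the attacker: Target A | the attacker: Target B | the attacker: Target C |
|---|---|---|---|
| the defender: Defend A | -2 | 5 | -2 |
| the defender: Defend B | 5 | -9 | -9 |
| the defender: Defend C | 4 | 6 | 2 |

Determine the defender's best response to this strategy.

Defend C

Compute the defender's expected payoff for each action, taking the expectation over the attacker's type.
E[Defend A] = 0.2·(5) + 0.2·(-2) + 0.6·(-2) = -0.6
E[Defend B] = 0.2·(-9) + 0.2·(5) + 0.6·(-9) = -6.2
E[Defend C] = 0.2·(6) + 0.2·(4) + 0.6·(2) = 3.2
Best response: Defend C (3.2 is the largest).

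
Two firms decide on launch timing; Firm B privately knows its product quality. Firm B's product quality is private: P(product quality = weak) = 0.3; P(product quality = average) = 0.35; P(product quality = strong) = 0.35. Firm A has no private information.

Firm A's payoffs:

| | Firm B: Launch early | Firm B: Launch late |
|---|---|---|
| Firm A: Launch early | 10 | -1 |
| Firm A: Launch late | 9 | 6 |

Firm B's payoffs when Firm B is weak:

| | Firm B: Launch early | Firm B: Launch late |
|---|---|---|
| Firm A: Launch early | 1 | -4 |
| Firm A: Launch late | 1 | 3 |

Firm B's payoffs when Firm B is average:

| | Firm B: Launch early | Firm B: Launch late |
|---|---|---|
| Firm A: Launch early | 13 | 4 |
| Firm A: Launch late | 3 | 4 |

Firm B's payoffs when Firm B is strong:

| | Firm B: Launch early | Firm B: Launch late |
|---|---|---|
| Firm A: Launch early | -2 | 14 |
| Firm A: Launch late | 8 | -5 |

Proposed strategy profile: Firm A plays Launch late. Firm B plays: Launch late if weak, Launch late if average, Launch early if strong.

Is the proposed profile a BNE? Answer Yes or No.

Yes

Firm A plays Launch late: E[Launch late] = 0.3·(6) + 0.35·(6) + 0.35·(9) = 7.05; E[Launch early] = 2.85. Best-responding. ✓
Firm B (product quality weak), facing Launch late: Launch early gives 1, Launch late gives 3. Proposed Launch late is best. ✓
Firm B (product quality average), facing Launch late: Launch early gives 3, Launch late gives 4. Proposed Launch late is best. ✓
Firm B (product quality strong), facing Launch late: Launch early gives 8, Launch late gives -5. Proposed Launch early is best. ✓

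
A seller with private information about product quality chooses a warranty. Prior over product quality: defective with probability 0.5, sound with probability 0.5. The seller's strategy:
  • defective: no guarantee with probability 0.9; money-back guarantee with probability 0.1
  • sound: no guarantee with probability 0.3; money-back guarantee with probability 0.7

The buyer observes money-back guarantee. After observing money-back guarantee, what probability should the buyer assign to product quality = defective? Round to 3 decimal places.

0.125

Apply Bayes' rule using the sender's strategy as the likelihood.
P(money-back guarantee) = 0.5·0.1 + 0.5·0.7 = 0.4
P(defective | money-back guarantee) = (0.5·0.1) / 0.4 = 0.05 / 0.4 = 0.125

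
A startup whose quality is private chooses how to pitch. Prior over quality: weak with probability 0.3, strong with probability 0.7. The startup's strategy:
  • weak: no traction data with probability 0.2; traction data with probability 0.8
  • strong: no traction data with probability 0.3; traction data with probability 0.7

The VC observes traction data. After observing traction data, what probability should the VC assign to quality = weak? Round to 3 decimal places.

P(traction data) = 0.3·0.8 + 0.7·0.7 = 0.73
P(weak | traction data) = (0.3·0.8) / 0.73 = 0.24 / 0.73 = 0.328767

0.329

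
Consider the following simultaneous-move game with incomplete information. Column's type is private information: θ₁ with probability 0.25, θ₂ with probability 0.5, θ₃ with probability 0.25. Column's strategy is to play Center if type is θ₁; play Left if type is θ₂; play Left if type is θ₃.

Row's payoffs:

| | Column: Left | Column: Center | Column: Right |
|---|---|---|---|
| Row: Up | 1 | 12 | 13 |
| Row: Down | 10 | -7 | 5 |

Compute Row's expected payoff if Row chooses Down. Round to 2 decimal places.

E[Down] = 0.25·(-7) + 0.5·10 + 0.25·10 = (-1.75) + 5 + 2.5 = 5.75

5.75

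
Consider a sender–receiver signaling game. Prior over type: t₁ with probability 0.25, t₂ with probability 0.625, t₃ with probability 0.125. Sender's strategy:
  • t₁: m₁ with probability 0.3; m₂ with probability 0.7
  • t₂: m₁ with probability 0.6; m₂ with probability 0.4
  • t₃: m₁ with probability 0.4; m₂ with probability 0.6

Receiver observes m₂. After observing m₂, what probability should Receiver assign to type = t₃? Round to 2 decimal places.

0.15

Apply Bayes' rule using the sender's strategy as the likelihood.
P(m₂) = 0.25·0.7 + 0.625·0.4 + 0.125·0.6 = 0.5
P(t₃ | m₂) = (0.125·0.6) / 0.5 = 0.075 / 0.5 = 0.15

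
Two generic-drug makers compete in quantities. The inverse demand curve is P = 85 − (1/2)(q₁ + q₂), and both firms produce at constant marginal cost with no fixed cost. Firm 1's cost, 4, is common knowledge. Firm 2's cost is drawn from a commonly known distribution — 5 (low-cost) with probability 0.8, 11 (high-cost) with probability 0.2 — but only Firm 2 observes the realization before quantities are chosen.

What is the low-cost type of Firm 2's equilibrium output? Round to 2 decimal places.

52.27

Type-c best response for Firm 2: q₂(c) = (85 − c) − q₁/2.
Firm 1 maximizes expected profit; its first-order condition is 85 − q₁ − (1/2)E[q₂] − 4 = 0.
Substituting E[q₂] and solving: E[c₂] = 6.2, so q₁ = (85 − 2·4 + 6.2)/(3/2) = 55.4667.
q₂(low-cost) = (85 − 5 − (1/2)·55.4667) = 52.2667.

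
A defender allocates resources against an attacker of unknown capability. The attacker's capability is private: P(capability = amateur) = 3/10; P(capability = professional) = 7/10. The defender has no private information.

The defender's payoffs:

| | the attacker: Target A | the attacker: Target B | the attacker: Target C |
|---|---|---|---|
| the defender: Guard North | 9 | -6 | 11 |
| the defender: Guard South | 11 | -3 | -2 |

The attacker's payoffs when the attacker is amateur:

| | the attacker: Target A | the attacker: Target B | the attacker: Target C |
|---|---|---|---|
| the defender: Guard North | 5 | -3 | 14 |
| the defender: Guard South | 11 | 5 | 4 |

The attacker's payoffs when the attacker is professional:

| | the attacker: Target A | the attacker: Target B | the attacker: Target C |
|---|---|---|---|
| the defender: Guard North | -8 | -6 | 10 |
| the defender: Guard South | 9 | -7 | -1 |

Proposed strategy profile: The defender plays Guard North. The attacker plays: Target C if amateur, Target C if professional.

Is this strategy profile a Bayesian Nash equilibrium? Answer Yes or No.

The defender plays Guard North: E[Guard North] = 3/10·(11) + 7/10·(11) = 11; E[Guard South] = -2. Best-responding. ✓
The attacker (capability amateur), facing Guard North: Target A gives 5, Target B gives -3, Target C gives 14. Proposed Target C is best. ✓
The attacker (capability professional), facing Guard North: Target A gives -8, Target B gives -6, Target C gives 10. Proposed Target C is best. ✓

Yes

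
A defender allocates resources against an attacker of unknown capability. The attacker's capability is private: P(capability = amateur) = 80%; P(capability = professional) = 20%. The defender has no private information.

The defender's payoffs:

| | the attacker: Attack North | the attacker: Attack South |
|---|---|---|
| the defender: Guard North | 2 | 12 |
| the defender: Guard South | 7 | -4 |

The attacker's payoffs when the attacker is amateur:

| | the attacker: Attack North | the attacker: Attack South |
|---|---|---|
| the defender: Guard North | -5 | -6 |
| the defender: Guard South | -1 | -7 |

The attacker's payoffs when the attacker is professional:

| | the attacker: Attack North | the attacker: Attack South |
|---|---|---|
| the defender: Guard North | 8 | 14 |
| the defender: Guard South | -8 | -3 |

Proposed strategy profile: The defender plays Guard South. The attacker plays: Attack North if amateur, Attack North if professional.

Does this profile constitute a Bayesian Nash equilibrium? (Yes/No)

No

A profile is a BNE iff every type of every player is best-responding given beliefs about the other side.
The defender plays Guard South: E[Guard South] = 0.8·(7) + 0.2·(7) = 7; E[Guard North] = 2. Best-responding. ✓
The attacker (capability amateur), facing Guard South: Attack North gives -1, Attack South gives -7. Proposed Attack North is best. ✓
The attacker (capability professional), facing Guard South: Attack North gives -8, Attack South gives -3. Proposed Attack North is not best — profitable deviation exists. ✗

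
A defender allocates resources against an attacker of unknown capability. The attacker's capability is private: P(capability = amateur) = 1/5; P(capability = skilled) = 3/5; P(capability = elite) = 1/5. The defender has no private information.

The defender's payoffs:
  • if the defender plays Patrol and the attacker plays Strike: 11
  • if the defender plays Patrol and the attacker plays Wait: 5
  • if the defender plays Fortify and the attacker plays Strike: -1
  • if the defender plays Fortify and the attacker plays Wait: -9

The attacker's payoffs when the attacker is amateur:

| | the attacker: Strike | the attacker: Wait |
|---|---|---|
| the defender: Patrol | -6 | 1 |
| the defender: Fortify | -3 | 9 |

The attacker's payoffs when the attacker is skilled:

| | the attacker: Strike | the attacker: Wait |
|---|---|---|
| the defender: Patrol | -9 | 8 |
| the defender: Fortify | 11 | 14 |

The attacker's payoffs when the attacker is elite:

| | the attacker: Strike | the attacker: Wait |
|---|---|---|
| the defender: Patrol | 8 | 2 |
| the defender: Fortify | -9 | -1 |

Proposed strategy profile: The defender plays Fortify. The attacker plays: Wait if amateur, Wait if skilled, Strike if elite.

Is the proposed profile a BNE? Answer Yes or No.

No

A profile is a BNE iff every type of every player is best-responding given beliefs about the other side.
The defender plays Fortify: E[Fortify] = 1/5·(-9) + 3/5·(-9) + 1/5·(-1) = -37/5; E[Patrol] = 31/5. Not best-responding. ✗
The attacker (capability amateur), facing Fortify: Strike gives -3, Wait gives 9. Proposed Wait is best. ✓
The attacker (capability skilled), facing Fortify: Strike gives 11, Wait gives 14. Proposed Wait is best. ✓
The attacker (capability elite), facing Fortify: Strike gives -9, Wait gives -1. Proposed Strike is not best — profitable deviation exists. ✗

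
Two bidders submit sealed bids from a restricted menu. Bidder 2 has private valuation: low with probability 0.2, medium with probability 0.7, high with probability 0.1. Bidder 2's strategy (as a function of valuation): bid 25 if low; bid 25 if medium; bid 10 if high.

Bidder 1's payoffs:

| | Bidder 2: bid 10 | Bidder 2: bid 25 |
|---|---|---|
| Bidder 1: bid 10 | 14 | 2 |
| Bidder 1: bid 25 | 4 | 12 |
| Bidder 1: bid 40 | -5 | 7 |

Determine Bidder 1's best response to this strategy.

E[bid 10] = 0.2·(2) + 0.7·(2) + 0.1·(14) = 3.2
E[bid 25] = 0.2·(12) + 0.7·(12) + 0.1·(4) = 11.2
E[bid 40] = 0.2·(7) + 0.7·(7) + 0.1·(-5) = 5.8
Best response: bid 25 (11.2 is the largest).

bid 25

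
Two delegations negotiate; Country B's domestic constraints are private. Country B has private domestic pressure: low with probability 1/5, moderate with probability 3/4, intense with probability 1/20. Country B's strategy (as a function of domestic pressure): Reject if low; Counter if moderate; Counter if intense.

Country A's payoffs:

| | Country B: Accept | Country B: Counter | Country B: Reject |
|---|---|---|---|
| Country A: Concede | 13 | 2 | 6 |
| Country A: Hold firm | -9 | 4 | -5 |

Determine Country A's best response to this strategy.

E[Concede] = 1/5·(6) + 3/4·(2) + 1/20·(2) = 14/5
E[Hold firm] = 1/5·(-5) + 3/4·(4) + 1/20·(4) = 11/5
Best response: Concede (14/5 is the largest).

Concede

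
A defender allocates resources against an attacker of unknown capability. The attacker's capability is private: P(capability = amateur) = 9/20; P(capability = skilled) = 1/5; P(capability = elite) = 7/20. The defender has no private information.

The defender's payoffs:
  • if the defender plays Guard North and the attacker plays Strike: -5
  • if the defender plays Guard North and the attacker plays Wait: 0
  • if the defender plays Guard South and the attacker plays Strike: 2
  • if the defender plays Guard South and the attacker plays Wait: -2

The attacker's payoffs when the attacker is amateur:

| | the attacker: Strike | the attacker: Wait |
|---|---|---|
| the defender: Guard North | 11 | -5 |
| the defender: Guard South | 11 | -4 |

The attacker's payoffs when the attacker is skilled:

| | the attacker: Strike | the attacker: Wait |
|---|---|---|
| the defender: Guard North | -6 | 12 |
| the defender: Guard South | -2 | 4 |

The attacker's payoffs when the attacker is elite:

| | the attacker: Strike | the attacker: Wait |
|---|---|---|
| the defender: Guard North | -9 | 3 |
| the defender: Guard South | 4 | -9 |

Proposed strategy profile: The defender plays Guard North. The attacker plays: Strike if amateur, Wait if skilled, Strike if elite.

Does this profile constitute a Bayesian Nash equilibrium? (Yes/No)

A profile is a BNE iff every type of every player is best-responding given beliefs about the other side.
The defender plays Guard North: E[Guard North] = 9/20·(-5) + 1/5·(0) + 7/20·(-5) = -4; E[Guard South] = 6/5. Not best-responding. ✗
The attacker (capability amateur), facing Guard North: Strike gives 11, Wait gives -5. Proposed Strike is best. ✓
The attacker (capability skilled), facing Guard North: Strike gives -6, Wait gives 12. Proposed Wait is best. ✓
The attacker (capability elite), facing Guard North: Strike gives -9, Wait gives 3. Proposed Strike is not best — profitable deviation exists. ✗

No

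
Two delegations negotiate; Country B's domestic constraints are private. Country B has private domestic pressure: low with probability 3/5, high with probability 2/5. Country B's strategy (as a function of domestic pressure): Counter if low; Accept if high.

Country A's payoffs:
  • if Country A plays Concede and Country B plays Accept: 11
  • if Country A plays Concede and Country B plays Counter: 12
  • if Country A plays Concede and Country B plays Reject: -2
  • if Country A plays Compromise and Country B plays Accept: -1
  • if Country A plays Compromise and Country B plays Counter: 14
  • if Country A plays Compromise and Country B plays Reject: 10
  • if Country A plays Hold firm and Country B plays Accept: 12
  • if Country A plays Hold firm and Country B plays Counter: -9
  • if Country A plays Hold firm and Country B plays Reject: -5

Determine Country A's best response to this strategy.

Concede

E[Concede] = 3/5·(12) + 2/5·(11) = 58/5
E[Compromise] = 3/5·(14) + 2/5·(-1) = 8
E[Hold firm] = 3/5·(-9) + 2/5·(12) = -3/5
Best response: Concede (58/5 is the largest).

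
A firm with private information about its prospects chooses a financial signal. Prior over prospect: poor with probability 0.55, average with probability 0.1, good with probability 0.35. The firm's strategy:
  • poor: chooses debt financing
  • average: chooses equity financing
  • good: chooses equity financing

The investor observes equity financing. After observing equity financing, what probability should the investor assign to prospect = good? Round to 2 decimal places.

P(equity financing) = 0.55·0 + 0.1·1 + 0.35·1 = 0.45
P(good | equity financing) = (0.35·1) / 0.45 = 0.35 / 0.45 = 0.777778

0.78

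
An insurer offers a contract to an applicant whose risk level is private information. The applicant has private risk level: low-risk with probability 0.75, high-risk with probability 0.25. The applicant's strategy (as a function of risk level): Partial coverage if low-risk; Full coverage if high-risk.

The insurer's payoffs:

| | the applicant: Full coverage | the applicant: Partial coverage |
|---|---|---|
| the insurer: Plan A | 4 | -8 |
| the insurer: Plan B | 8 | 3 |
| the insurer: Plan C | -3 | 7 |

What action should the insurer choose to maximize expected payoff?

E[Plan A] = 0.75·(-8) + 0.25·(4) = -5
E[Plan B] = 0.75·(3) + 0.25·(8) = 4.25
E[Plan C] = 0.75·(7) + 0.25·(-3) = 4.5
Best response: Plan C (4.5 is the largest).

Plan C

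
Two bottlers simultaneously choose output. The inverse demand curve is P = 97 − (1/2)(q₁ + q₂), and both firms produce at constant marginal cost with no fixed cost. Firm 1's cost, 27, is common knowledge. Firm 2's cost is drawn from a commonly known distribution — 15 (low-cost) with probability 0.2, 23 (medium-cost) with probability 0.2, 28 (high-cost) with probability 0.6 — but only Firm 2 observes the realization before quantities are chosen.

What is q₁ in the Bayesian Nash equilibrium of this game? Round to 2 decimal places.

Each type of Firm 2 best-responds to q₁; Firm 1 best-responds to the expected q₂ over Firm 2's types.
Firm 2 with cost c maximizes (97 − (1/2)(q₁+q₂) − c)·q₂, giving q₂(c) = (97 − c − (1/2)q₁).
E[c₂] = 0.2·15 + 0.2·23 + 0.6·28 = 24.4
Firm 1's FOC against E[q₂] yields q₁ = (97 − 2·27 + E[c₂])/(3/2) = (97 − 54 + 24.4)/(3/2) = 44.9333.

44.93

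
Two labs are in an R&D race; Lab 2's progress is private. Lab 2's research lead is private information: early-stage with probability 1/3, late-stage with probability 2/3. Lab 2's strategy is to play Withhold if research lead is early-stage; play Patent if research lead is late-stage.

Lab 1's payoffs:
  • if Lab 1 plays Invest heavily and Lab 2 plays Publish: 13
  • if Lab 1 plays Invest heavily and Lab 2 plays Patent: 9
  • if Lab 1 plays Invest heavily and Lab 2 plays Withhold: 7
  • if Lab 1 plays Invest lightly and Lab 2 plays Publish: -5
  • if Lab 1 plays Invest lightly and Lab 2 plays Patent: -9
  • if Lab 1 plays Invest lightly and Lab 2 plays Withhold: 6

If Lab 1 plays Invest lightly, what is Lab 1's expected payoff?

-4

E[Invest lightly] = 1/3·6 + 2/3·(-9) = 2 + (-6) = -4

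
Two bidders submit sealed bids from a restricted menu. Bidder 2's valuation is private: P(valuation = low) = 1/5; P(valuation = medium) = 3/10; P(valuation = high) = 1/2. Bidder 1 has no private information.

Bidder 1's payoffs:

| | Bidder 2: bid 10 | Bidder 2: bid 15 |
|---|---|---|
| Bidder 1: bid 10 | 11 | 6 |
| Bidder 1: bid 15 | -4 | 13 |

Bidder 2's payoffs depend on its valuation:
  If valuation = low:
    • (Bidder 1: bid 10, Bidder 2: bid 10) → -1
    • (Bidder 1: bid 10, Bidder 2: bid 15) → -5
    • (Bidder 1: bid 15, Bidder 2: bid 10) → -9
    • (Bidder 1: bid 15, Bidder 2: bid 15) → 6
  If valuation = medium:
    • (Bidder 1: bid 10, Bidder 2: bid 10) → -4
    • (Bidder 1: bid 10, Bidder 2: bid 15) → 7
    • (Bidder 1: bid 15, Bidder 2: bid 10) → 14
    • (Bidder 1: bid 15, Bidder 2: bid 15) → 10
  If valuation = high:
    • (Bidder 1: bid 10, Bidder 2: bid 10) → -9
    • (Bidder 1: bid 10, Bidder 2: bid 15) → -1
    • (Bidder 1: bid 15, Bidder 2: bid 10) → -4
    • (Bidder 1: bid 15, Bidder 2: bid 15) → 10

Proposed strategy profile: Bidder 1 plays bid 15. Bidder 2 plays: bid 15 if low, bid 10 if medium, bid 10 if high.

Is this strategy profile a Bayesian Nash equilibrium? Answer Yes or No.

Bidder 1 plays bid 15: E[bid 15] = 1/5·(13) + 3/10·(-4) + 1/2·(-4) = -3/5; E[bid 10] = 10. Not best-responding. ✗
Bidder 2 (valuation low), facing bid 15: bid 10 gives -9, bid 15 gives 6. Proposed bid 15 is best. ✓
Bidder 2 (valuation medium), facing bid 15: bid 10 gives 14, bid 15 gives 10. Proposed bid 10 is best. ✓
Bidder 2 (valuation high), facing bid 15: bid 10 gives -4, bid 15 gives 10. Proposed bid 10 is not best — profitable deviation exists. ✗

No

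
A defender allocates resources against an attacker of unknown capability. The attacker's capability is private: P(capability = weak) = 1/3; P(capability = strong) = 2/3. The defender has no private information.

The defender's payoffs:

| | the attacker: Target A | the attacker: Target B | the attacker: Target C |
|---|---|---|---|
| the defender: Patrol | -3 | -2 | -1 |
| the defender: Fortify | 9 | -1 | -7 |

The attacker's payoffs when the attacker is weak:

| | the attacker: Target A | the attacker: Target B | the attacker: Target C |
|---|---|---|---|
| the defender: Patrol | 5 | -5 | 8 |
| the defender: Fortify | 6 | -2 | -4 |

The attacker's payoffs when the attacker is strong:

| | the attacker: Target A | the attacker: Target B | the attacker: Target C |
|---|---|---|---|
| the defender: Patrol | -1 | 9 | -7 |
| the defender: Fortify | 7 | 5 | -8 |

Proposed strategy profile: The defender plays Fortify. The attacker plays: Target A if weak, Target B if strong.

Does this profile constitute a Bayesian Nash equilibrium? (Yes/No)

A profile is a BNE iff every type of every player is best-responding given beliefs about the other side.
The defender plays Fortify: E[Fortify] = 1/3·(9) + 2/3·(-1) = 7/3; E[Patrol] = -7/3. Best-responding. ✓
The attacker (capability weak), facing Fortify: Target A gives 6, Target B gives -2, Target C gives -4. Proposed Target A is best. ✓
The attacker (capability strong), facing Fortify: Target A gives 7, Target B gives 5, Target C gives -8. Proposed Target B is not best — profitable deviation exists. ✗

No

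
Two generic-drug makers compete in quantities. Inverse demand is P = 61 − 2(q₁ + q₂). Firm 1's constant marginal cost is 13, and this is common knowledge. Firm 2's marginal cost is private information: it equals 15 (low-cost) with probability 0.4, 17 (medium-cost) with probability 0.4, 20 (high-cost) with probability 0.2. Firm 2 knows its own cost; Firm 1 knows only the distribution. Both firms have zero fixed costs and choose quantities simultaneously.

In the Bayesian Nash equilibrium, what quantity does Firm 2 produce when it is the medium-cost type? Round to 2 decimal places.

6.68

Each type of Firm 2 best-responds to q₁; Firm 1 best-responds to the expected q₂ over Firm 2's types.
Firm 2 with cost c maximizes (61 − 2(q₁+q₂) − c)·q₂, giving q₂(c) = (61 − c − 2q₁)/4.
E[c₂] = 0.4·15 + 0.4·17 + 0.2·20 = 16.8
Firm 1's FOC against E[q₂] yields q₁ = (61 − 2·13 + E[c₂])/6 = (61 − 26 + 16.8)/6 = 8.63333.
q₂(medium-cost) = (61 − 17 − 2·8.63333)/4 = 6.68333.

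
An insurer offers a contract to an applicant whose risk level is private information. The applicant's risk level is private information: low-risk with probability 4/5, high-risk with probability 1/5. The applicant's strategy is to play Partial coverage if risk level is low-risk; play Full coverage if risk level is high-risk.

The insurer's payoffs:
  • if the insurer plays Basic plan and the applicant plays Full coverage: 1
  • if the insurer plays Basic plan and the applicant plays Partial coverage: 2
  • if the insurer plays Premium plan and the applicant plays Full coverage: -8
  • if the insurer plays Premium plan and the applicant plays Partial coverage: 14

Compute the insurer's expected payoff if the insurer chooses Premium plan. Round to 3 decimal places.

E[Premium plan] = 4/5·14 + 1/5·(-8) = 56/5 + (-8/5) = 48/5

9.600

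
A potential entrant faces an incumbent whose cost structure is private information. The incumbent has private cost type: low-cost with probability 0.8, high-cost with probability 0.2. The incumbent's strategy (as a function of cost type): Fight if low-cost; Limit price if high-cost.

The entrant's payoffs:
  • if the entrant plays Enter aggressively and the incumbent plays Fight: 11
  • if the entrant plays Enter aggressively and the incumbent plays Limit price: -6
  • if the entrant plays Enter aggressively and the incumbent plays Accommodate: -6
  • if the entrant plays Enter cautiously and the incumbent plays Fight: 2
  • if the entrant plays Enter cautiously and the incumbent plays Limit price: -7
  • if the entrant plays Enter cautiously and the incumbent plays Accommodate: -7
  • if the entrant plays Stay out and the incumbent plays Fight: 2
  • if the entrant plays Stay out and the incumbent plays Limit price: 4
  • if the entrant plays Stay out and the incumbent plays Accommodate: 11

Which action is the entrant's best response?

E[Enter aggressively] = 0.8·(11) + 0.2·(-6) = 7.6
E[Enter cautiously] = 0.8·(2) + 0.2·(-7) = 0.2
E[Stay out] = 0.8·(2) + 0.2·(4) = 2.4
Best response: Enter aggressively (7.6 is the largest).

Enter aggressively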